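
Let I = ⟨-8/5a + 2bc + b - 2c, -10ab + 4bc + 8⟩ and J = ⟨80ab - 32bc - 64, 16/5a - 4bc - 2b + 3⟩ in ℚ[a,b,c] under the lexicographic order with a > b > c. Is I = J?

No, the ideals differ.

For a fixed monomial order, each ideal has a unique reduced Gröbner basis; comparing bases decides equality.
Buchberger on the first generating set:
f_1 = -8/5a + 2bc + b - 2c, LT = a.
f_2 = -10ab + 4bc + 8, LT = ab.

S(f_1,f_2): lcm = ab. S = -5/4b²c - ⅝b² + 33/20bc + ⅘.
  leading term b²c: no divisor's leading term divides it; move -5/4b²c to the remainder.
  leading term b²: no divisor's leading term divides it; move -⅝b² to the remainder.
  leading term bc: no divisor's leading term divides it; move 33/20bc to the remainder.
  leading term 1: no divisor's leading term divides it; move ⅘ to the remainder.
  remainder -5/4b²c - ⅝b² + 33/20bc + ⅘ ≠ 0; add g_3 = -5/4b²c - ⅝b² + 33/20bc + ⅘ to the basis.

The other S-polynomials (S(f_1,g_3), S(f_2,g_3)) all reduce to 0 modulo the current basis, so we have a Gröbner basis.
Inter-reduce: drop elements whose leading term is divisible by another's, tail-reduce, and make monic.
Reduced Gröbner basis: {a - 5/4bc - ⅝b + 5/4c, b²c + ½b² - 33/25bc - 16/25}.

Buchberger on the second generating set:
h_1 = 80ab - 32bc - 64, LT = ab.
h_2 = 16/5a - 4bc - 2b + 3, LT = a.

S(h_1,h_2): lcm = ab. S = 5/4b²c + ⅝b² - ⅖bc - 15/16b - ⅘.
  leading term b²c: no divisor's leading term divides it; move 5/4b²c to the remainder.
  leading term b²: no divisor's leading term divides it; move ⅝b² to the remainder.
  leading term bc: no divisor's leading term divides it; move -⅖bc to the remainder.
  leading term b: no divisor's leading term divides it; move -15/16b to the remainder.
  leading term 1: no divisor's leading term divides it; move -⅘ to the remainder.
  remainder 5/4b²c + ⅝b² - ⅖bc - 15/16b - ⅘ ≠ 0; add k_3 = 5/4b²c + ⅝b² - ⅖bc - 15/16b - ⅘ to the basis.

The other S-polynomials (S(h_1,k_3), S(h_2,k_3)) all reduce to 0 modulo the current basis, so we have a Gröbner basis.
Inter-reduce: drop elements whose leading term is divisible by another's, tail-reduce, and make monic.
Reduced Gröbner basis: {a - 5/4bc - ⅝b + 15/16, b²c + ½b² - 8/25bc - ¾b - 16/25}.

The bases are distinct; the ideals are different.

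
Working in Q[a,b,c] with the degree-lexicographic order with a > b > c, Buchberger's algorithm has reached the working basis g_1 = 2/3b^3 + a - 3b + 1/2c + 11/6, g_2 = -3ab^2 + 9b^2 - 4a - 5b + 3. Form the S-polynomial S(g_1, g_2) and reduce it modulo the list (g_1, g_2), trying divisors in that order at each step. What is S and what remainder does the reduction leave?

lcm(LM(g_1), LM(g_2)) = ab^3.
S = (lcm/LT(g_1))·g_1 − (lcm/LT(g_2))·g_2 = 3b^3 + 3/2a^2 - 35/6ab + 3/4ac - 5/3b^2 + 11/4a + b.
Reduce S modulo (g_1, g_2) in that order:
  leading term b^3: subtract (9/2)·g_1 from 3b^3 + 3/2a^2 - 35/6ab + 3/4ac - 5/3b^2 + 11/4a + b → 3/2a^2 - 35/6ab + 3/4ac - 5/3b^2 - 7/4a + 29/2b - 9/4c - 33/4
  leading term a^2: no divisor's leading term divides it; move 3/2a^2 to the remainder.
  leading term ab: no divisor's leading term divides it; move -35/6ab to the remainder.
  leading term ac: no divisor's leading term divides it; move 3/4ac to the remainder.
  leading term b^2: no divisor's leading term divides it; move -5/3b^2 to the remainder.
  leading term a: no divisor's leading term divides it; move -7/4a to the remainder.
  leading term b: no divisor's leading term divides it; move 29/2b to the remainder.
  leading term c: no divisor's leading term divides it; move -9/4c to the remainder.
  leading term 1: no divisor's leading term divides it; move -33/4 to the remainder.
The remainder 3/2a^2 - 35/6ab + 3/4ac - 5/3b^2 - 7/4a + 29/2b - 9/4c - 33/4 is nonzero, so it would be added as the next basis element.
An S-polynomial is built so that the two leading terms cancel; whether anything survives reduction is exactly the Gröbner-basis criterion.

S(g_1, g_2) = 3b^3 + 3/2a^2 - 35/6ab + 3/4ac - 5/3b^2 + 11/4a + b; remainder on division = 3/2a^2 - 35/6ab + 3/4ac - 5/3b^2 - 7/4a + 29/2b - 9/4c - 33/4.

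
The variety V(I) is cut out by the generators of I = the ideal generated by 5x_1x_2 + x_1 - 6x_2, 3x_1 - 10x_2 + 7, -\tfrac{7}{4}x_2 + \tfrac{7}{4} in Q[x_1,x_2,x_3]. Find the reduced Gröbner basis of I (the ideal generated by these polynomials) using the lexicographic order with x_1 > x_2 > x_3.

f_1 = 5x_1x_2 + x_1 - 6x_2, LT = x_1x_2.
f_2 = 3x_1 - 10x_2 + 7, LT = x_1.
f_3 = -\tfrac{7}{4}x_2 + \tfrac{7}{4}, LT = x_2.

The S-polynomials (S(f_1,f_2), S(f_1,f_3), S(f_2,f_3)) all reduce to 0 modulo the current basis, so we have a Gröbner basis.
Inter-reduce: drop elements whose leading term is divisible by another's, tail-reduce, and make monic.

G = {x_1 - 1, x_2 - 1}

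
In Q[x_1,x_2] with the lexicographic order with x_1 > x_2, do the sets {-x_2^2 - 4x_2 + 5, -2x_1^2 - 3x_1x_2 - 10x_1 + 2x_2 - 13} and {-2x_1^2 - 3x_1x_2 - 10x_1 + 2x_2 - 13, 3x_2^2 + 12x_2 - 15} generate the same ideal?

Yes, the ideals are equal.

For a fixed monomial order, each ideal has a unique reduced Gröbner basis; comparing bases decides equality.
Buchberger on the first generating set:
f_1 = -x_2^2 - 4x_2 + 5, LT = x_2^2.
f_2 = -2x_1^2 - 3x_1x_2 - 10x_1 + 2x_2 - 13, LT = x_1^2.

The S-polynomials (S(f_1,f_2)) all reduce to 0 modulo the current basis, so we have a Gröbner basis.
Inter-reduce: drop elements whose leading term is divisible by another's, tail-reduce, and make monic.
Reduced Gröbner basis: {x_1^2 + 3/2x_1x_2 + 5x_1 - x_2 + 13/2, x_2^2 + 4x_2 - 5}.

Buchberger on the second generating set:
h_1 = -2x_1^2 - 3x_1x_2 - 10x_1 + 2x_2 - 13, LT = x_1^2.
h_2 = 3x_2^2 + 12x_2 - 15, LT = x_2^2.

The S-polynomials (S(h_1,h_2)) all reduce to 0 modulo the current basis, so we have a Gröbner basis.
Inter-reduce: drop elements whose leading term is divisible by another's, tail-reduce, and make monic.
Reduced Gröbner basis: {x_1^2 + 3/2x_1x_2 + 5x_1 - x_2 + 13/2, x_2^2 + 4x_2 - 5}.

These coincide, so the ideals are equal.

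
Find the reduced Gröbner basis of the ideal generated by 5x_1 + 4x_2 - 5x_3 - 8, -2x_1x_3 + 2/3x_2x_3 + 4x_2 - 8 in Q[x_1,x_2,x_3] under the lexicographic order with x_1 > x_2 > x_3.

f_1 = 5x_1 + 4x_2 - 5x_3 - 8, LT = x_1.
f_2 = -2x_1x_3 + 2/3x_2x_3 + 4x_2 - 8, LT = x_1x_3.

S(f_1,f_2): lcm = x_1x_3. S = 17/15x_2x_3 + 2x_2 - x_3^2 - 8/5x_3 - 4.
  leading term x_2x_3: no divisor's leading term divides it; move 17/15x_2x_3 to the remainder.
  leading term x_2: no divisor's leading term divides it; move 2x_2 to the remainder.
  leading term x_3^2: no divisor's leading term divides it; move -x_3^2 to the remainder.
  leading term x_3: no divisor's leading term divides it; move -8/5x_3 to the remainder.
  leading term 1: no divisor's leading term divides it; move -4 to the remainder.
  remainder 17/15x_2x_3 + 2x_2 - x_3^2 - 8/5x_3 - 4 ≠ 0; add g_3 = 17/15x_2x_3 + 2x_2 - x_3^2 - 8/5x_3 - 4 to the basis.

The other S-polynomials (S(f_1,g_3), S(f_2,g_3)) all reduce to 0 modulo the current basis, so we have a Gröbner basis.
Inter-reduce: drop elements whose leading term is divisible by another's, tail-reduce, and make monic.

G = {x_1 + 4/5x_2 - x_3 - 8/5, x_2x_3 + 30/17x_2 - 15/17x_3^2 - 24/17x_3 - 60/17}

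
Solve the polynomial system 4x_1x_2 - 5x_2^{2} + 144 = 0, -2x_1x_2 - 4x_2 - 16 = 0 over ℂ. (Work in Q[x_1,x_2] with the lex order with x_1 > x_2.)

{(-4/7, -28/5), (-4, 4)}

Compute a lex Gröbner basis by Buchberger's algorithm.
f_1 = 4x_1x_2 - 5x_2^{2} + 144, LT = x_1x_2.
f_2 = -2x_1x_2 - 4x_2 - 16, LT = x_1x_2.

S(f_1,f_2): lcm = x_1x_2. S = -\tfrac{5}{4}x_2^{2} - 2x_2 + 28.
  reduce S modulo (f_1, f_2):
  remainder -\tfrac{5}{4}x_2^{2} - 2x_2 + 28 ≠ 0; add h_3 = -\tfrac{5}{4}x_2^{2} - 2x_2 + 28 to the basis.

S(f_1,h_3): lcm = x_1x_2^{2}. S = -\tfrac{8}{5}x_1x_2 + \tfrac{112}{5}x_1 - \tfrac{5}{4}x_2^{3} + 36x_2.
  reduce S modulo (f_1, f_2, h_3):
  remainder \tfrac{112}{5}x_1 + 8x_2 + \tfrac{288}{5} ≠ 0; add h_4 = \tfrac{112}{5}x_1 + 8x_2 + \tfrac{288}{5} to the basis.

The other S-polynomials (S(f_2,h_3), S(f_1,h_4), S(f_2,h_4), S(h_3,h_4)) all reduce to 0 modulo the current basis, so we have a Gröbner basis.
Inter-reduce: drop elements whose leading term is divisible by another's, tail-reduce, and make monic.
Reduced Gröbner basis: {x_1 + \tfrac{5}{14}x_2 + \tfrac{18}{7}, x_2^{2} + \tfrac{8}{5}x_2 - \tfrac{112}{5}}.

A lex Gröbner basis eliminates variables successively. Here x_2^{2} + \tfrac{8}{5}x_2 - \tfrac{112}{5} depends only on x_2, with roots {-28/5, 4}; lifting each root through the earlier basis elements recovers the full solutions.
  x_2 = -28/5: the earlier basis element becomes x_1 + \tfrac{4}{7} = 0, giving x_1 = -4/7 — point (-4/7, -28/5).
  x_2 = 4: the earlier basis element becomes x_1 + 4 = 0, giving x_1 = -4 — point (-4, 4).
A lex Gröbner basis triangularizes the system, enabling back-substitution.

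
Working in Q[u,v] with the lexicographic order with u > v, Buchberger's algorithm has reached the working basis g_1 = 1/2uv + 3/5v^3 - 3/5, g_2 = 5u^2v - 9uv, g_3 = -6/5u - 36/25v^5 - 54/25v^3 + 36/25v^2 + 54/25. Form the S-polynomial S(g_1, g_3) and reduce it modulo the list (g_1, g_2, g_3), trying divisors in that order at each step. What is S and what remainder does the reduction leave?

S(g_1, g_3) = -6/5v^6 - 9/5v^4 + 12/5v^3 + 9/5v - 6/5; remainder on division = -6/5v^6 - 9/5v^4 + 12/5v^3 + 9/5v - 6/5.

lcm(LM(g_1), LM(g_3)) = uv.
S = (lcm/LT(g_1))·g_1 − (lcm/LT(g_3))·g_3 = -6/5v^6 - 9/5v^4 + 12/5v^3 + 9/5v - 6/5.
Reduce S modulo (g_1, g_2, g_3) in that order:
  leading term v^6: no divisor's leading term divides it; move -6/5v^6 to the remainder.
  leading term v^4: no divisor's leading term divides it; move -9/5v^4 to the remainder.
  leading term v^3: no divisor's leading term divides it; move 12/5v^3 to the remainder.
  leading term v: no divisor's leading term divides it; move 9/5v to the remainder.
  leading term 1: no divisor's leading term divides it; move -6/5 to the remainder.
The remainder -6/5v^6 - 9/5v^4 + 12/5v^3 + 9/5v - 6/5 is nonzero, so it would be added as the next basis element.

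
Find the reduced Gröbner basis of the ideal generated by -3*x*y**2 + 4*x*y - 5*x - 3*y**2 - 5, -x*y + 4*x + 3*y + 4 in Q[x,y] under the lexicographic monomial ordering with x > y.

f_1 = -3*x*y**2 + 4*x*y - 5*x - 3*y**2 - 5, LT = x*y**2.
f_2 = -x*y + 4*x + 3*y + 4, LT = x*y.

S(f_1,f_2): lcm = x*y**2. S = 8/3*x*y + 5/3*x + 4*y**2 + 4*y + 5/3.
  leading term x*y: subtract (-8/3)·f_2 from 8/3*x*y + 5/3*x + 4*y**2 + 4*y + 5/3 → 37/3*x + 4*y**2 + 12*y + 37/3
  leading term x: no divisor's leading term divides it; move 37/3*x to the remainder.
  leading term y**2: no divisor's leading term divides it; move 4*y**2 to the remainder.
  leading term y: no divisor's leading term divides it; move 12*y to the remainder.
  leading term 1: no divisor's leading term divides it; move 37/3 to the remainder.
  remainder 37/3*x + 4*y**2 + 12*y + 37/3 ≠ 0; add g_3 = 37/3*x + 4*y**2 + 12*y + 37/3 to the basis.

S(f_1,g_3): lcm = x*y**2. S = -4/3*x*y + 5/3*x - 12/37*y**4 - 36/37*y**3 + 5/3.
  leading term x*y: subtract (4/3)·f_2 from -4/3*x*y + 5/3*x - 12/37*y**4 - 36/37*y**3 + 5/3 → -11/3*x - 12/37*y**4 - 36/37*y**3 - 4*y - 11/3
  leading term x: subtract (-11/37)·g_3 from -11/3*x - 12/37*y**4 - 36/37*y**3 - 4*y - 11/3 → -12/37*y**4 - 36/37*y**3 + 44/37*y**2 - 16/37*y
  leading term y**4: no divisor's leading term divides it; move -12/37*y**4 to the remainder.
  leading term y**3: no divisor's leading term divides it; move -36/37*y**3 to the remainder.
  leading term y**2: no divisor's leading term divides it; move 44/37*y**2 to the remainder.
  leading term y: no divisor's leading term divides it; move -16/37*y to the remainder.
  remainder -12/37*y**4 - 36/37*y**3 + 44/37*y**2 - 16/37*y ≠ 0; add g_4 = -12/37*y**4 - 36/37*y**3 + 44/37*y**2 - 16/37*y to the basis.

S(f_2,g_3): lcm = x*y. S = -4*x - 12/37*y**3 - 36/37*y**2 - 4*y - 4.
  leading term x: subtract (-12/37)·g_3 from -4*x - 12/37*y**3 - 36/37*y**2 - 4*y - 4 → -12/37*y**3 + 12/37*y**2 - 4/37*y
  leading term y**3: no divisor's leading term divides it; move -12/37*y**3 to the remainder.
  leading term y**2: no divisor's leading term divides it; move 12/37*y**2 to the remainder.
  leading term y: no divisor's leading term divides it; move -4/37*y to the remainder.
  remainder -12/37*y**3 + 12/37*y**2 - 4/37*y ≠ 0; add g_5 = -12/37*y**3 + 12/37*y**2 - 4/37*y to the basis.

The other S-polynomials (S(f_1,g_4), S(f_2,g_4), S(g_3,g_4), S(f_1,g_5), S(f_2,g_5), S(g_3,g_5), S(g_4,g_5)) all reduce to 0 modulo the current basis, so we have a Gröbner basis.
Inter-reduce: drop elements whose leading term is divisible by another's, tail-reduce, and make monic.

G = {x + 12/37*y**2 + 36/37*y + 1, y**3 - y**2 + 1/3*y}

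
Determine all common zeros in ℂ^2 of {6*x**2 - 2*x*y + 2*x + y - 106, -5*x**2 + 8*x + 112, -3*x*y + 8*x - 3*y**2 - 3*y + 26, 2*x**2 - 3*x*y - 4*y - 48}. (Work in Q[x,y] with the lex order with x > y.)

Compute a lex Gröbner basis by Buchberger's algorithm.
f_1 = 6*x**2 - 2*x*y + 2*x + y - 106, LT = x**2.
f_2 = -5*x**2 + 8*x + 112, LT = x**2.
f_3 = -3*x*y + 8*x - 3*y**2 - 3*y + 26, LT = x*y.
f_4 = 2*x**2 - 3*x*y - 4*y - 48, LT = x**2.

S(f_1,f_2): lcm = x**2. S = -1/3*x*y + 29/15*x + 1/6*y + 71/15.
  leading term x*y: subtract (1/9)·f_3 from -1/3*x*y + 29/15*x + 1/6*y + 71/15 → 47/45*x + 1/3*y**2 + 1/2*y + 83/45
  leading term x: no divisor's leading term divides it; move 47/45*x to the remainder.
  leading term y**2: no divisor's leading term divides it; move 1/3*y**2 to the remainder.
  leading term y: no divisor's leading term divides it; move 1/2*y to the remainder.
  leading term 1: no divisor's leading term divides it; move 83/45 to the remainder.
  remainder 47/45*x + 1/3*y**2 + 1/2*y + 83/45 ≠ 0; add h_5 = 47/45*x + 1/3*y**2 + 1/2*y + 83/45 to the basis.

S(f_1,f_3): lcm = x**2*y. S = 8/3*x**2 - 4/3*x*y**2 - 2/3*x*y + 26/3*x + 1/6*y**2 - 53/3*y.
  leading term x**2: subtract (4/9)·f_1 from 8/3*x**2 - 4/3*x*y**2 - 2/3*x*y + 26/3*x + 1/6*y**2 - 53/3*y → -4/3*x*y**2 + 2/9*x*y + 70/9*x + 1/6*y**2 - 163/9*y + 424/9
  leading term x*y**2: subtract (4/9*y)·f_3 from -4/3*x*y**2 + 2/9*x*y + 70/9*x + 1/6*y**2 - 163/9*y + 424/9 → -10/3*x*y + 70/9*x + 4/3*y**3 + 3/2*y**2 - 89/3*y + 424/9
  leading term x*y: subtract (10/9)·f_3 from -10/3*x*y + 70/9*x + 4/3*y**3 + 3/2*y**2 - 89/3*y + 424/9 → -10/9*x + 4/3*y**3 + 29/6*y**2 - 79/3*y + 164/9
  leading term x: subtract (-50/47)·h_5 from -10/9*x + 4/3*y**3 + 29/6*y**2 - 79/3*y + 164/9 → 4/3*y**3 + 1463/282*y**2 - 3638/141*y + 2846/141
  leading term y**3: no divisor's leading term divides it; move 4/3*y**3 to the remainder.
  leading term y**2: no divisor's leading term divides it; move 1463/282*y**2 to the remainder.
  leading term y: no divisor's leading term divides it; move -3638/141*y to the remainder.
  leading term 1: no divisor's leading term divides it; move 2846/141 to the remainder.
  remainder 4/3*y**3 + 1463/282*y**2 - 3638/141*y + 2846/141 ≠ 0; add h_6 = 4/3*y**3 + 1463/282*y**2 - 3638/141*y + 2846/141 to the basis.

S(f_1,f_4): lcm = x**2. S = 7/6*x*y + 1/3*x + 13/6*y + 19/3.
  leading term x*y: subtract (-7/18)·f_3 from 7/6*x*y + 1/3*x + 13/6*y + 19/3 → 31/9*x - 7/6*y**2 + y + 148/9
  leading term x: subtract (155/47)·h_5 from 31/9*x - 7/6*y**2 + y + 148/9 → -213/94*y**2 - 61/94*y + 487/47
  leading term y**2: no divisor's leading term divides it; move -213/94*y**2 to the remainder.
  leading term y: no divisor's leading term divides it; move -61/94*y to the remainder.
  leading term 1: no divisor's leading term divides it; move 487/47 to the remainder.
  remainder -213/94*y**2 - 61/94*y + 487/47 ≠ 0; add h_7 = -213/94*y**2 - 61/94*y + 487/47 to the basis.

S(f_2,f_3): lcm = x**2*y. S = 8/3*x**2 - x*y**2 - 13/5*x*y + 26/3*x - 112/5*y.
  leading term x**2: subtract (4/9)·f_1 from 8/3*x**2 - x*y**2 - 13/5*x*y + 26/3*x - 112/5*y → -x*y**2 - 77/45*x*y + 70/9*x - 1028/45*y + 424/9
  leading term x*y**2: subtract (1/3*y)·f_3 from -x*y**2 - 77/45*x*y + 70/9*x - 1028/45*y + 424/9 → -197/45*x*y + 70/9*x + y**3 + y**2 - 1418/45*y + 424/9
  leading term x*y: subtract (197/135)·f_3 from -197/45*x*y + 70/9*x + y**3 + y**2 - 1418/45*y + 424/9 → -526/135*x + y**3 + 242/45*y**2 - 407/15*y + 1238/135
  leading term x: subtract (-526/141)·h_5 from -526/135*x + y**3 + 242/45*y**2 - 407/15*y + 1238/135 → y**3 + 1556/235*y**2 - 5938/235*y + 3772/235
  leading term y**3: subtract (3/4)·h_6 from y**3 + 1556/235*y**2 - 5938/235*y + 3772/235 → 5133/1880*y**2 - 2781/470*y + 429/470
  leading term y**2: subtract (-1711/1420)·h_7 from 5133/1880*y**2 - 2781/470*y + 429/470 → -3805/568*y + 3805/284
  leading term y: no divisor's leading term divides it; move -3805/568*y to the remainder.
  leading term 1: no divisor's leading term divides it; move 3805/284 to the remainder.
  remainder -3805/568*y + 3805/284 ≠ 0; add h_8 = -3805/568*y + 3805/284 to the basis.

The other S-polynomials (S(f_2,f_4), S(f_3,f_4), S(f_1,h_5), S(f_2,h_5), S(f_3,h_5), S(f_4,h_5), S(f_1,h_6), S(f_2,h_6), S(f_3,h_6), S(f_4,h_6), S(h_5,h_6), S(f_1,h_7), S(f_2,h_7), S(f_3,h_7), S(f_4,h_7), S(h_5,h_7), S(h_6,h_7), S(f_1,h_8), S(f_2,h_8), S(f_3,h_8), S(f_4,h_8), S(h_5,h_8), S(h_6,h_8), S(h_7,h_8)) all reduce to 0 modulo the current basis, so we have a Gröbner basis.
Inter-reduce: drop elements whose leading term is divisible by another's, tail-reduce, and make monic.
Reduced Gröbner basis: {x + 4, y - 2}.

Since the basis is lex-ordered, y - 2 is univariate in y. Its roots are {2}. Back-substituting each root into the other basis elements fixes the other coordinates.
  y = 2: the earlier basis element becomes x + 4 = 0, giving x = -4 — point (-4, 2).

{(-4, 2)}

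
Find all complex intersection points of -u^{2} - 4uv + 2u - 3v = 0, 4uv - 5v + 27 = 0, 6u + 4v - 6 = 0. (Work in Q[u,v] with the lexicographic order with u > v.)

{(-1, 3)}

Compute a lex Gröbner basis by Buchberger's algorithm.
f_1 = -u^{2} - 4uv + 2u - 3v, LT = u^{2}.
f_2 = 4uv - 5v + 27, LT = uv.
f_3 = 6u + 4v - 6, LT = u.

S(f_1,f_2): lcm = u^{2}v. S = 4uv^{2} - \tfrac{3}{4}uv - \tfrac{27}{4}u + 3v^{2}.
  reduce S modulo (f_1, f_2, f_3):
  remainder 8v^{2} - \tfrac{375}{16}v - \tfrac{27}{16} ≠ 0; add h_4 = 8v^{2} - \tfrac{375}{16}v - \tfrac{27}{16} to the basis.

S(f_1,f_3): lcm = u^{2}. S = \tfrac{10}{3}uv - u + 3v.
  reduce S modulo (f_1, f_2, f_3, h_4):
  remainder \tfrac{47}{6}v - \tfrac{47}{2} ≠ 0; add h_5 = \tfrac{47}{6}v - \tfrac{47}{2} to the basis.

The other S-polynomials (S(f_2,f_3), S(f_1,h_4), S(f_2,h_4), S(f_3,h_4), S(f_1,h_5), S(f_2,h_5), S(f_3,h_5), S(h_4,h_5)) all reduce to 0 modulo the current basis, so we have a Gröbner basis.
Inter-reduce: drop elements whose leading term is divisible by another's, tail-reduce, and make monic.
Reduced Gröbner basis: {u + 1, v - 3}.

Since the basis is lex-ordered, v - 3 is univariate in v. Its roots are {3}. Back-substituting each root into the other basis elements fixes the other coordinates.
  v = 3: the earlier basis element becomes u + 1 = 0, giving u = -1 — point (-1, 3).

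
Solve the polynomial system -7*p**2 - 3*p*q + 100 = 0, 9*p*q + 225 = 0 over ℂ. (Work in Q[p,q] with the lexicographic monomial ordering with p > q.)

{(5, -5), (-5, 5)}

Compute a lex Gröbner basis by Buchberger's algorithm.
f_1 = -7*p**2 - 3*p*q + 100, LT = p**2.
f_2 = 9*p*q + 225, LT = p*q.

S(f_1,f_2): lcm = p**2*q. S = 3/7*p*q**2 - 25*p - 100/7*q.
  reduce S modulo (f_1, f_2):
  remainder -25*p - 25*q ≠ 0; add h_3 = -25*p - 25*q to the basis.

S(f_2,h_3): lcm = p*q. S = -q**2 + 25.
  reduce S modulo (f_1, f_2, h_3):
  remainder -q**2 + 25 ≠ 0; add h_4 = -q**2 + 25 to the basis.

The other S-polynomials (S(f_1,h_3), S(f_1,h_4), S(f_2,h_4), S(h_3,h_4)) all reduce to 0 modulo the current basis, so we have a Gröbner basis.
Inter-reduce: drop elements whose leading term is divisible by another's, tail-reduce, and make monic.
Reduced Gröbner basis: {p + q, q**2 - 25}.

Since the basis is lex-ordered, q**2 - 25 is univariate in q. Its roots are {-5, 5}. Back-substituting each root into the other basis elements fixes the other coordinates.
  q = -5: the earlier basis element becomes p - 5 = 0, giving p = 5 — point (5, -5).
  q = 5: the earlier basis element becomes p + 5 = 0, giving p = -5 — point (-5, 5).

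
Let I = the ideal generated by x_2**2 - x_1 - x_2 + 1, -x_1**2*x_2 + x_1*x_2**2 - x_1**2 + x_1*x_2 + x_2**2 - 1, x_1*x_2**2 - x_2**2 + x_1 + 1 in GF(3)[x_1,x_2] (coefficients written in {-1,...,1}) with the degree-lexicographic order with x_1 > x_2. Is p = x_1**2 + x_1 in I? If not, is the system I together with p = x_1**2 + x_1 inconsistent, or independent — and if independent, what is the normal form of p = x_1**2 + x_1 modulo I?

x_1**2 + x_1 lies in I (it reduces to 0).

First compute the reduced Gröbner basis of I by Buchberger's algorithm.
f_1 = x_2**2 - x_1 - x_2 + 1, LT = x_2**2.
f_2 = -x_1**2*x_2 + x_1*x_2**2 - x_1**2 + x_1*x_2 + x_2**2 - 1, LT = x_1**2*x_2.
f_3 = x_1*x_2**2 - x_2**2 + x_1 + 1, LT = x_1*x_2**2.

S(f_1,f_2): lcm = x_1**2*x_2**2. S = x_1*x_2**3 - x_1**3 + x_1**2*x_2 + x_1*x_2**2 + x_2**3 + x_1**2 - x_2.
  leading term x_1*x_2**3: subtract (x_1*x_2)·f_1 from x_1*x_2**3 - x_1**3 + x_1**2*x_2 + x_1*x_2**2 + x_2**3 + x_1**2 - x_2 → -x_1**3 - x_1**2*x_2 - x_1*x_2**2 + x_2**3 + x_1**2 - x_1*x_2 - x_2
  leading term x_1**3: no divisor's leading term divides it; move -x_1**3 to the remainder.
  leading term x_1**2*x_2: subtract (1)·f_2 from -x_1**2*x_2 - x_1*x_2**2 + x_2**3 + x_1**2 - x_1*x_2 - x_2 → x_1*x_2**2 + x_2**3 - x_1**2 + x_1*x_2 - x_2**2 - x_2 + 1
  leading term x_1*x_2**2: subtract (x_1)·f_1 from x_1*x_2**2 + x_2**3 - x_1**2 + x_1*x_2 - x_2**2 - x_2 + 1 → x_2**3 - x_1*x_2 - x_2**2 - x_1 - x_2 + 1
  leading term x_2**3: subtract (x_2)·f_1 from x_2**3 - x_1*x_2 - x_2**2 - x_1 - x_2 + 1 → -x_1 + x_2 + 1
  leading term x_1: no divisor's leading term divides it; move -x_1 to the remainder.
  leading term x_2: no divisor's leading term divides it; move x_2 to the remainder.
  leading term 1: no divisor's leading term divides it; move 1 to the remainder.
  remainder -x_1**3 - x_1 + x_2 + 1 ≠ 0; add h_4 = -x_1**3 - x_1 + x_2 + 1 to the basis.

S(f_1,f_3): lcm = x_1*x_2**2. S = -x_1**2 - x_1*x_2 + x_2**2 - 1.
  leading term x_1**2: no divisor's leading term divides it; move -x_1**2 to the remainder.
  leading term x_1*x_2: no divisor's leading term divides it; move -x_1*x_2 to the remainder.
  leading term x_2**2: subtract (1)·f_1 from x_2**2 - 1 → x_1 + x_2 + 1
  leading term x_1: no divisor's leading term divides it; move x_1 to the remainder.
  leading term x_2: no divisor's leading term divides it; move x_2 to the remainder.
  leading term 1: no divisor's leading term divides it; move 1 to the remainder.
  remainder -x_1**2 - x_1*x_2 + x_1 + x_2 + 1 ≠ 0; add h_5 = -x_1**2 - x_1*x_2 + x_1 + x_2 + 1 to the basis.

S(f_2,f_3): lcm = x_1**2*x_2**2. S = -x_1*x_2**3 + x_1**2*x_2 - x_2**3 - x_1**2 - x_1 + x_2.
  leading term x_1*x_2**3: subtract (-x_1*x_2)·f_1 from -x_1*x_2**3 + x_1**2*x_2 - x_2**3 - x_1**2 - x_1 + x_2 → -x_1*x_2**2 - x_2**3 - x_1**2 + x_1*x_2 - x_1 + x_2
  leading term x_1*x_2**2: subtract (-x_1)·f_1 from -x_1*x_2**2 - x_2**3 - x_1**2 + x_1*x_2 - x_1 + x_2 → -x_2**3 + x_1**2 + x_2
  leading term x_2**3: subtract (-x_2)·f_1 from -x_2**3 + x_1**2 + x_2 → x_1**2 - x_1*x_2 - x_2**2 - x_2
  leading term x_1**2: subtract (-1)·h_5 from x_1**2 - x_1*x_2 - x_2**2 - x_2 → x_1*x_2 - x_2**2 + x_1 + 1
  leading term x_1*x_2: no divisor's leading term divides it; move x_1*x_2 to the remainder.
  leading term x_2**2: subtract (-1)·f_1 from -x_2**2 + x_1 + 1 → -x_2 - 1
  leading term x_2: no divisor's leading term divides it; move -x_2 to the remainder.
  leading term 1: no divisor's leading term divides it; move -1 to the remainder.
  remainder x_1*x_2 - x_2 - 1 ≠ 0; add h_6 = x_1*x_2 - x_2 - 1 to the basis.

S(f_3,h_4): lcm = x_1**3*x_2**2. S = -x_1**2*x_2**2 + x_1**3 - x_1*x_2**2 + x_2**3 + x_1**2 + x_2**2.
  leading term x_1**2*x_2**2: subtract (-x_1**2)·f_1 from -x_1**2*x_2**2 + x_1**3 - x_1*x_2**2 + x_2**3 + x_1**2 + x_2**2 → -x_1**2*x_2 - x_1*x_2**2 + x_2**3 - x_1**2 + x_2**2
  leading term x_1**2*x_2: subtract (1)·f_2 from -x_1**2*x_2 - x_1*x_2**2 + x_2**3 - x_1**2 + x_2**2 → x_1*x_2**2 + x_2**3 - x_1*x_2 + 1
  leading term x_1*x_2**2: subtract (x_1)·f_1 from x_1*x_2**2 + x_2**3 - x_1*x_2 + 1 → x_2**3 + x_1**2 - x_1 + 1
  leading term x_2**3: subtract (x_2)·f_1 from x_2**3 + x_1**2 - x_1 + 1 → x_1**2 + x_1*x_2 + x_2**2 - x_1 - x_2 + 1
  leading term x_1**2: subtract (-1)·h_5 from x_1**2 + x_1*x_2 + x_2**2 - x_1 - x_2 + 1 → x_2**2 - 1
  leading term x_2**2: subtract (1)·f_1 from x_2**2 - 1 → x_1 + x_2 + 1
  leading term x_1: no divisor's leading term divides it; move x_1 to the remainder.
  leading term x_2: no divisor's leading term divides it; move x_2 to the remainder.
  leading term 1: no divisor's leading term divides it; move 1 to the remainder.
  remainder x_1 + x_2 + 1 ≠ 0; add h_7 = x_1 + x_2 + 1 to the basis.

S(f_2,h_5): lcm = x_1**2*x_2. S = x_1*x_2**2 + x_1**2 + x_2 + 1.
  leading term x_1*x_2**2: subtract (x_1)·f_1 from x_1*x_2**2 + x_1**2 + x_2 + 1 → -x_1**2 + x_1*x_2 - x_1 + x_2 + 1
  leading term x_1**2: subtract (1)·h_5 from -x_1**2 + x_1*x_2 - x_1 + x_2 + 1 → -x_1*x_2 + x_1
  leading term x_1*x_2: subtract (-1)·h_6 from -x_1*x_2 + x_1 → x_1 - x_2 - 1
  leading term x_1: subtract (1)·h_7 from x_1 - x_2 - 1 → x_2 + 1
  leading term x_2: no divisor's leading term divides it; move x_2 to the remainder.
  leading term 1: no divisor's leading term divides it; move 1 to the remainder.
  remainder x_2 + 1 ≠ 0; add h_8 = x_2 + 1 to the basis.

The other S-polynomials (S(f_1,h_4), S(f_2,h_4), S(f_1,h_5), S(f_3,h_5), S(h_4,h_5), S(f_1,h_6), S(f_2,h_6), S(f_3,h_6), S(h_4,h_6), S(h_5,h_6), S(f_1,h_7), S(f_2,h_7), S(f_3,h_7), S(h_4,h_7), S(h_5,h_7), S(h_6,h_7), S(f_1,h_8), S(f_2,h_8), S(f_3,h_8), S(h_4,h_8), S(h_5,h_8), S(h_6,h_8), S(h_7,h_8)) all reduce to 0 modulo the current basis, so we have a Gröbner basis.
Inter-reduce: drop elements whose leading term is divisible by another's, tail-reduce, and make monic.
Reduced Gröbner basis: {x_1, x_2 + 1}.
Label its elements g_1 = x_1, g_2 = x_2 + 1.

Reduce p = x_1**2 + x_1 modulo G:
  leading term x_1**2: subtract (x_1)·g_1 from x_1**2 + x_1 → x_1
  leading term x_1: subtract (1)·g_1 from x_1 → 0
  normal form = 0.
Since the normal form is 0, p ∈ I.

The remainder on division by a Gröbner basis is unique — it is the normal form.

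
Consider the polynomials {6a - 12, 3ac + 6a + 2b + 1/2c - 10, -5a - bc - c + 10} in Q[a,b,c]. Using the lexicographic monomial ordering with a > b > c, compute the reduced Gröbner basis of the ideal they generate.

G = {a - 2, b + 13/4c + 1, c^2}

f_1 = 6a - 12, LT = a.
f_2 = 3ac + 6a + 2b + 1/2c - 10, LT = ac.
f_3 = -5a - bc - c + 10, LT = a.

S(f_1,f_2): lcm = ac. S = -2a - 2/3b - 13/6c + 10/3.
  leading term a: subtract (-1/3)·f_1 from -2a - 2/3b - 13/6c + 10/3 → -2/3b - 13/6c - 2/3
  leading term b: no divisor's leading term divides it; move -2/3b to the remainder.
  leading term c: no divisor's leading term divides it; move -13/6c to the remainder.
  leading term 1: no divisor's leading term divides it; move -2/3 to the remainder.
  remainder -2/3b - 13/6c - 2/3 ≠ 0; add g_4 = -2/3b - 13/6c - 2/3 to the basis.

S(f_1,f_3): lcm = a. S = -1/5bc - 1/5c.
  leading term bc: subtract (3/10c)·g_4 from -1/5bc - 1/5c → 13/20c^2
  leading term c^2: no divisor's leading term divides it; move 13/20c^2 to the remainder.
  remainder 13/20c^2 ≠ 0; add g_5 = 13/20c^2 to the basis.

The other S-polynomials (S(f_2,f_3), S(f_1,g_4), S(f_2,g_4), S(f_3,g_4), S(f_1,g_5), S(f_2,g_5), S(f_3,g_5), S(g_4,g_5)) all reduce to 0 modulo the current basis, so we have a Gröbner basis.
Inter-reduce: drop elements whose leading term is divisible by another's, tail-reduce, and make monic.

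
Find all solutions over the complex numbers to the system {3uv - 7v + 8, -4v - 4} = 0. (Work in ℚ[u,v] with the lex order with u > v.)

Compute a lex Gröbner basis by Buchberger's algorithm.
f_1 = 3uv - 7v + 8, LT = uv.
f_2 = -4v - 4, LT = v.

S(f_1,f_2): lcm = uv. S = -u - 7/3v + 8/3.
  leading term u: no divisor's leading term divides it; move -u to the remainder.
  leading term v: subtract (7/12)·f_2 from -7/3v + 8/3 → 5
  leading term 1: no divisor's leading term divides it; move 5 to the remainder.
  remainder -u + 5 ≠ 0; add h_3 = -u + 5 to the basis.

The other S-polynomials (S(f_1,h_3), S(f_2,h_3)) all reduce to 0 modulo the current basis, so we have a Gröbner basis.
Inter-reduce: drop elements whose leading term is divisible by another's, tail-reduce, and make monic.
Reduced Gröbner basis: {u - 5, v + 1}.

From the last basis element, v + 1 = 0, so v takes values in {-1}. Each choice, substituted upward through the basis, yields the corresponding point(s) of the solution set.
  v = -1: the earlier basis element becomes u - 5 = 0, giving u = 5 — point (5, -1).
Each listed point satisfies every original equation (direct substitution).

{(5, -1)}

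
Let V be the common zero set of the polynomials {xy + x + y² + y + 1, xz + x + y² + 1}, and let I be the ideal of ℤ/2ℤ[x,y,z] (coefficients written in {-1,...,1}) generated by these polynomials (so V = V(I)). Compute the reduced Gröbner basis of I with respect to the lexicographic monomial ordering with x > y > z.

This is the nonlinear analogue of row-reducing a linear system.

f_1 = xy + x + y² + y + 1, LT = xy.
f_2 = xz + x + y² + 1, LT = xz.

S(f_1,f_2): lcm = xyz. S = xy + xz + y³ + y²z + yz + y + z.
  leading term xy: subtract (1)·f_1 from xy + xz + y³ + y²z + yz + y + z → xz + x + y³ + y²z + y² + yz + z + 1
  leading term xz: subtract (1)·f_2 from xz + x + y³ + y²z + y² + yz + z + 1 → y³ + y²z + yz + z
  leading term y³: no divisor's leading term divides it; move y³ to the remainder.
  leading term y²z: no divisor's leading term divides it; move y²z to the remainder.
  leading term yz: no divisor's leading term divides it; move yz to the remainder.
  leading term z: no divisor's leading term divides it; move z to the remainder.
  remainder y³ + y²z + yz + z ≠ 0; add g_3 = y³ + y²z + yz + z to the basis.

The other S-polynomials (S(f_1,g_3), S(f_2,g_3)) all reduce to 0 modulo the current basis, so we have a Gröbner basis.

G = {xy + x + y² + y + 1, xz + x + y² + 1, y³ + y²z + yz + z}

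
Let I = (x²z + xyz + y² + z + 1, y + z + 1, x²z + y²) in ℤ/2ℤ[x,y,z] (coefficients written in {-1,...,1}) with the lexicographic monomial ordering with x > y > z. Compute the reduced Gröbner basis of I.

G = {x² + z³ + z², xz + x + z³ + z² + z + 1, y + z + 1, z⁴ + z³ + z² + 1}

f_1 = x²z + xyz + y² + z + 1, LT = x²z.
f_2 = y + z + 1, LT = y.
f_3 = x²z + y², LT = x²z.

S(f_1,f_3): lcm = x²z. S = xyz + z + 1.
  leading term xyz: subtract (xz)·f_2 from xyz + z + 1 → xz² + xz + z + 1
  leading term xz²: no divisor's leading term divides it; move xz² to the remainder.
  leading term xz: no divisor's leading term divides it; move xz to the remainder.
  leading term z: no divisor's leading term divides it; move z to the remainder.
  leading term 1: no divisor's leading term divides it; move 1 to the remainder.
  remainder xz² + xz + z + 1 ≠ 0; add g_4 = xz² + xz + z + 1 to the basis.

S(f_1,g_4): lcm = x²z². S = x²z + xyz² + xz + x + y²z + z² + z.
  leading term x²z: subtract (1)·f_1 from x²z + xyz² + xz + x + y²z + z² + z → xyz² + xyz + xz + x + y²z + y² + z² + 1
  leading term xyz²: subtract (xz²)·f_2 from xyz² + xyz + xz + x + y²z + y² + z² + 1 → xyz + xz³ + xz² + xz + x + y²z + y² + z² + 1
  leading term xyz: subtract (xz)·f_2 from xyz + xz³ + xz² + xz + x + y²z + y² + z² + 1 → xz³ + x + y²z + y² + z² + 1
  leading term xz³: subtract (z)·g_4 from xz³ + x + y²z + y² + z² + 1 → xz² + x + y²z + y² + z + 1
  leading term xz²: subtract (1)·g_4 from xz² + x + y²z + y² + z + 1 → xz + x + y²z + y²
  leading term xz: no divisor's leading term divides it; move xz to the remainder.
  leading term x: no divisor's leading term divides it; move x to the remainder.
  leading term y²z: subtract (yz)·f_2 from y²z + y² → y² + yz² + yz
  leading term y²: subtract (y)·f_2 from y² + yz² + yz → yz² + y
  leading term yz²: subtract (z²)·f_2 from yz² + y → y + z³ + z²
  leading term y: subtract (1)·f_2 from y + z³ + z² → z³ + z² + z + 1
  leading term z³: no divisor's leading term divides it; move z³ to the remainder.
  leading term z²: no divisor's leading term divides it; move z² to the remainder.
  leading term z: no divisor's leading term divides it; move z to the remainder.
  leading term 1: no divisor's leading term divides it; move 1 to the remainder.
  remainder xz + x + z³ + z² + z + 1 ≠ 0; add g_5 = xz + x + z³ + z² + z + 1 to the basis.

S(f_1,g_5): lcm = x²z. S = x² + xyz + xz³ + xz² + xz + x + y² + z + 1.
  leading term x²: no divisor's leading term divides it; move x² to the remainder.
  leading term xyz: subtract (xz)·f_2 from xyz + xz³ + xz² + xz + x + y² + z + 1 → xz³ + x + y² + z + 1
  leading term xz³: subtract (z)·g_4 from xz³ + x + y² + z + 1 → xz² + x + y² + z² + 1
  leading term xz²: subtract (1)·g_4 from xz² + x + y² + z² + 1 → xz + x + y² + z² + z
  leading term xz: subtract (1)·g_5 from xz + x + y² + z² + z → y² + z³ + 1
  leading term y²: subtract (y)·f_2 from y² + z³ + 1 → yz + y + z³ + 1
  leading term yz: subtract (z)·f_2 from yz + y + z³ + 1 → y + z³ + z² + z + 1
  leading term y: subtract (1)·f_2 from y + z³ + z² + z + 1 → z³ + z²
  leading term z³: no divisor's leading term divides it; move z³ to the remainder.
  leading term z²: no divisor's leading term divides it; move z² to the remainder.
  remainder x² + z³ + z² ≠ 0; add g_6 = x² + z³ + z² to the basis.

S(g_4,g_5): lcm = xz². S = z⁴ + z³ + z² + 1.
  leading term z⁴: no divisor's leading term divides it; move z⁴ to the remainder.
  leading term z³: no divisor's leading term divides it; move z³ to the remainder.
  leading term z²: no divisor's leading term divides it; move z² to the remainder.
  leading term 1: no divisor's leading term divides it; move 1 to the remainder.
  remainder z⁴ + z³ + z² + 1 ≠ 0; add g_7 = z⁴ + z³ + z² + 1 to the basis.

The other S-polynomials (S(f_1,f_2), S(f_2,f_3), S(f_2,g_4), S(f_3,g_4), S(f_2,g_5), S(f_3,g_5), S(f_1,g_6), S(f_2,g_6), S(f_3,g_6), S(g_4,g_6), S(g_5,g_6), S(f_1,g_7), S(f_2,g_7), S(f_3,g_7), S(g_4,g_7), S(g_5,g_7), S(g_6,g_7)) all reduce to 0 modulo the current basis, so we have a Gröbner basis.
Inter-reduce: drop elements whose leading term is divisible by another's, tail-reduce, and make monic.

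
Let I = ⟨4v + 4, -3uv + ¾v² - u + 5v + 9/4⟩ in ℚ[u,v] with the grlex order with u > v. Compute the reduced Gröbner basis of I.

f_1 = 4v + 4, LT = v.
f_2 = -3uv + ¾v² - u + 5v + 9/4, LT = uv.

S(f_1,f_2): lcm = uv. S = ¼v² + ⅔u + 5/3v + ¾.
  leading term v²: subtract (1/16v)·f_1 from ¼v² + ⅔u + 5/3v + ¾ → ⅔u + 17/12v + ¾
  leading term u: no divisor's leading term divides it; move ⅔u to the remainder.
  leading term v: subtract (17/48)·f_1 from 17/12v + ¾ → -⅔
  leading term 1: no divisor's leading term divides it; move -⅔ to the remainder.
  remainder ⅔u - ⅔ ≠ 0; add g_3 = ⅔u - ⅔ to the basis.

The other S-polynomials (S(f_1,g_3), S(f_2,g_3)) all reduce to 0 modulo the current basis, so we have a Gröbner basis.
Inter-reduce: drop elements whose leading term is divisible by another's, tail-reduce, and make monic.

G = {u - 1, v + 1}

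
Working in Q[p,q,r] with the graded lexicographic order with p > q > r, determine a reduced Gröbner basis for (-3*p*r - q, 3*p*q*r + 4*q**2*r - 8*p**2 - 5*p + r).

G = {p**3 + 1/8*p*q**2 + 1/6*q**3 + 5/8*p**2 + 1/24*q, q**2*r - 2*p**2 - 1/4*q**2 - 5/4*p + 1/4*r, p*r + 1/3*q}

The reduced Gröbner basis is the canonical form of the ideal for this ordering.

f_1 = -3*p*r - q, LT = p*r.
f_2 = 3*p*q*r + 4*q**2*r - 8*p**2 - 5*p + r, LT = p*q*r.

S(f_1,f_2): lcm = p*q*r. S = -4/3*q**2*r + 8/3*p**2 + 1/3*q**2 + 5/3*p - 1/3*r.
  leading term q**2*r: no divisor's leading term divides it; move -4/3*q**2*r to the remainder.
  leading term p**2: no divisor's leading term divides it; move 8/3*p**2 to the remainder.
  leading term q**2: no divisor's leading term divides it; move 1/3*q**2 to the remainder.
  leading term p: no divisor's leading term divides it; move 5/3*p to the remainder.
  leading term r: no divisor's leading term divides it; move -1/3*r to the remainder.
  remainder -4/3*q**2*r + 8/3*p**2 + 1/3*q**2 + 5/3*p - 1/3*r ≠ 0; add g_3 = -4/3*q**2*r + 8/3*p**2 + 1/3*q**2 + 5/3*p - 1/3*r to the basis.

S(f_1,g_3): lcm = p*q**2*r. S = 2*p**3 + 1/4*p*q**2 + 1/3*q**3 + 5/4*p**2 - 1/4*p*r.
  leading term p**3: no divisor's leading term divides it; move 2*p**3 to the remainder.
  leading term p*q**2: no divisor's leading term divides it; move 1/4*p*q**2 to the remainder.
  leading term q**3: no divisor's leading term divides it; move 1/3*q**3 to the remainder.
  leading term p**2: no divisor's leading term divides it; move 5/4*p**2 to the remainder.
  leading term p*r: subtract (1/12)·f_1 from -1/4*p*r → 1/12*q
  leading term q: no divisor's leading term divides it; move 1/12*q to the remainder.
  remainder 2*p**3 + 1/4*p*q**2 + 1/3*q**3 + 5/4*p**2 + 1/12*q ≠ 0; add g_4 = 2*p**3 + 1/4*p*q**2 + 1/3*q**3 + 5/4*p**2 + 1/12*q to the basis.

S(f_2,g_3): lcm = p*q**2*r. S = 4/3*q**3*r + 2*p**3 - 8/3*p**2*q + 1/4*p*q**2 + 5/4*p**2 - 5/3*p*q - 1/4*p*r + 1/3*q*r.
  leading term q**3*r: subtract (-q)·g_3 from 4/3*q**3*r + 2*p**3 - 8/3*p**2*q + 1/4*p*q**2 + 5/4*p**2 - 5/3*p*q - 1/4*p*r + 1/3*q*r → 2*p**3 + 1/4*p*q**2 + 1/3*q**3 + 5/4*p**2 - 1/4*p*r
  leading term p**3: subtract (1)·g_4 from 2*p**3 + 1/4*p*q**2 + 1/3*q**3 + 5/4*p**2 - 1/4*p*r → -1/4*p*r - 1/12*q
  leading term p*r: subtract (1/12)·f_1 from -1/4*p*r - 1/12*q → 0
  remainder 0.

S(f_1,g_4): lcm = p**3*r. S = -1/8*p*q**2*r - 1/6*q**3*r + 1/3*p**2*q - 5/8*p**2*r - 1/24*q*r.
  leading term p*q**2*r: subtract (1/24*q**2)·f_1 from -1/8*p*q**2*r - 1/6*q**3*r + 1/3*p**2*q - 5/8*p**2*r - 1/24*q*r → -1/6*q**3*r + 1/3*p**2*q - 5/8*p**2*r + 1/24*q**3 - 1/24*q*r
  leading term q**3*r: subtract (1/8*q)·g_3 from -1/6*q**3*r + 1/3*p**2*q - 5/8*p**2*r + 1/24*q**3 - 1/24*q*r → -5/8*p**2*r - 5/24*p*q
  leading term p**2*r: subtract (5/24*p)·f_1 from -5/8*p**2*r - 5/24*p*q → 0
  remainder 0.

S(f_2,g_4): lcm = p**3*q*r. S = 4/3*p**2*q**2*r - 1/8*p*q**3*r - 1/6*q**4*r - 8/3*p**4 - 5/8*p**2*q*r - 5/3*p**3 + 1/3*p**2*r - 1/24*q**2*r.
  leading term p**2*q**2*r: subtract (-4/9*p*q**2)·f_1 from 4/3*p**2*q**2*r - 1/8*p*q**3*r - 1/6*q**4*r - 8/3*p**4 - 5/8*p**2*q*r - 5/3*p**3 + 1/3*p**2*r - 1/24*q**2*r → -1/8*p*q**3*r - 1/6*q**4*r - 8/3*p**4 - 5/8*p**2*q*r - 4/9*p*q**3 - 5/3*p**3 + 1/3*p**2*r - 1/24*q**2*r
  leading term p*q**3*r: subtract (1/24*q**3)·f_1 from -1/8*p*q**3*r - 1/6*q**4*r - 8/3*p**4 - 5/8*p**2*q*r - 4/9*p*q**3 - 5/3*p**3 + 1/3*p**2*r - 1/24*q**2*r → -1/6*q**4*r - 8/3*p**4 - 5/8*p**2*q*r - 4/9*p*q**3 + 1/24*q**4 - 5/3*p**3 + 1/3*p**2*r - 1/24*q**2*r
  leading term q**4*r: subtract (1/8*q**2)·g_3 from -1/6*q**4*r - 8/3*p**4 - 5/8*p**2*q*r - 4/9*p*q**3 + 1/24*q**4 - 5/3*p**3 + 1/3*p**2*r - 1/24*q**2*r → -8/3*p**4 - 1/3*p**2*q**2 - 5/8*p**2*q*r - 4/9*p*q**3 - 5/3*p**3 + 1/3*p**2*r - 5/24*p*q**2
  leading term p**4: subtract (-4/3*p)·g_4 from -8/3*p**4 - 1/3*p**2*q**2 - 5/8*p**2*q*r - 4/9*p*q**3 - 5/3*p**3 + 1/3*p**2*r - 5/24*p*q**2 → -5/8*p**2*q*r + 1/3*p**2*r - 5/24*p*q**2 + 1/9*p*q
  leading term p**2*q*r: subtract (5/24*p*q)·f_1 from -5/8*p**2*q*r + 1/3*p**2*r - 5/24*p*q**2 + 1/9*p*q → 1/3*p**2*r + 1/9*p*q
  leading term p**2*r: subtract (-1/9*p)·f_1 from 1/3*p**2*r + 1/9*p*q → 0
  remainder 0.

S(g_3,g_4): leading monomials are coprime, so the S-polynomial reduces to 0 (Buchberger's first criterion).
Every S-polynomial of the final basis reduces to 0, so we have a Gröbner basis.
Inter-reduce: drop elements whose leading term is divisible by another's, tail-reduce, and make monic.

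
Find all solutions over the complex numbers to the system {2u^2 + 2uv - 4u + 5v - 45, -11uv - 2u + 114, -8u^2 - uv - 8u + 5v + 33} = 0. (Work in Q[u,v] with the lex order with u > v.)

{(2, 5)}

Compute a lex Gröbner basis by Buchberger's algorithm.
f_1 = 2u^2 + 2uv - 4u + 5v - 45, LT = u^2.
f_2 = -11uv - 2u + 114, LT = uv.
f_3 = -8u^2 - uv - 8u + 5v + 33, LT = u^2.

S(f_1,f_2): lcm = u^2v. S = -2/11u^2 + uv^2 - 2uv + 114/11u + 5/2v^2 - 45/2v.
  leading term u^2: subtract (-1/11)·f_1 from -2/11u^2 + uv^2 - 2uv + 114/11u + 5/2v^2 - 45/2v → uv^2 - 20/11uv + 10u + 5/2v^2 - 485/22v - 45/11
  leading term uv^2: subtract (-1/11v)·f_2 from uv^2 - 20/11uv + 10u + 5/2v^2 - 485/22v - 45/11 → -2uv + 10u + 5/2v^2 - 257/22v - 45/11
  leading term uv: subtract (2/11)·f_2 from -2uv + 10u + 5/2v^2 - 257/22v - 45/11 → 114/11u + 5/2v^2 - 257/22v - 273/11
  leading term u: no divisor's leading term divides it; move 114/11u to the remainder.
  leading term v^2: no divisor's leading term divides it; move 5/2v^2 to the remainder.
  leading term v: no divisor's leading term divides it; move -257/22v to the remainder.
  leading term 1: no divisor's leading term divides it; move -273/11 to the remainder.
  remainder 114/11u + 5/2v^2 - 257/22v - 273/11 ≠ 0; add h_4 = 114/11u + 5/2v^2 - 257/22v - 273/11 to the basis.

S(f_1,f_3): lcm = u^2. S = 7/8uv - 3u + 25/8v - 147/8.
  leading term uv: subtract (-7/88)·f_2 from 7/8uv - 3u + 25/8v - 147/8 → -139/44u + 25/8v - 819/88
  leading term u: subtract (-139/456)·h_4 from -139/44u + 25/8v - 819/88 → 695/912v^2 - 4373/10032v - 14105/836
  leading term v^2: no divisor's leading term divides it; move 695/912v^2 to the remainder.
  leading term v: no divisor's leading term divides it; move -4373/10032v to the remainder.
  leading term 1: no divisor's leading term divides it; move -14105/836 to the remainder.
  remainder 695/912v^2 - 4373/10032v - 14105/836 ≠ 0; add h_5 = 695/912v^2 - 4373/10032v - 14105/836 to the basis.

S(f_2,f_3): lcm = u^2v. S = 2/11u^2 - 1/8uv^2 - uv - 114/11u + 5/8v^2 + 33/8v.
  leading term u^2: subtract (1/11)·f_1 from 2/11u^2 - 1/8uv^2 - uv - 114/11u + 5/8v^2 + 33/8v → -1/8uv^2 - 13/11uv - 10u + 5/8v^2 + 323/88v + 45/11
  leading term uv^2: subtract (1/88v)·f_2 from -1/8uv^2 - 13/11uv - 10u + 5/8v^2 + 323/88v + 45/11 → -51/44uv - 10u + 5/8v^2 + 19/8v + 45/11
  leading term uv: subtract (51/484)·f_2 from -51/44uv - 10u + 5/8v^2 + 19/8v + 45/11 → -2369/242u + 5/8v^2 + 19/8v - 1917/242
  leading term u: subtract (-2369/2508)·h_4 from -2369/242u + 5/8v^2 + 19/8v - 1917/242 → 3745/1254v^2 - 238895/27588v - 288425/9196
  leading term v^2: subtract (5992/1529)·h_5 from 3745/1254v^2 - 238895/27588v - 288425/9196 → -42513/6116v + 212565/6116
  leading term v: no divisor's leading term divides it; move -42513/6116v to the remainder.
  leading term 1: no divisor's leading term divides it; move 212565/6116 to the remainder.
  remainder -42513/6116v + 212565/6116 ≠ 0; add h_6 = -42513/6116v + 212565/6116 to the basis.

The other S-polynomials (S(f_1,h_4), S(f_2,h_4), S(f_3,h_4), S(f_1,h_5), S(f_2,h_5), S(f_3,h_5), S(h_4,h_5), S(f_1,h_6), S(f_2,h_6), S(f_3,h_6), S(h_4,h_6), S(h_5,h_6)) all reduce to 0 modulo the current basis, so we have a Gröbner basis.
Inter-reduce: drop elements whose leading term is divisible by another's, tail-reduce, and make monic.
Reduced Gröbner basis: {u - 2, v - 5}.

Elimination: the polynomial v - 5 lies in the elimination ideal for v, so v ∈ {5}. For each such v, the remaining basis elements (now univariate) give the rest of the solution.
  v = 5: the earlier basis element becomes u - 2 = 0, giving u = 2 — point (2, 5).
Check: every point annihilates each of the original generators.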